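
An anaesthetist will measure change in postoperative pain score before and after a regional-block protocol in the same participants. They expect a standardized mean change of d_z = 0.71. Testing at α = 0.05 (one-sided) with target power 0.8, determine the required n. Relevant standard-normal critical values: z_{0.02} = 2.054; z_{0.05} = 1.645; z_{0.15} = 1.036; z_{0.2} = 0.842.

n = 13 pairs

For a paired (one-sample on differences) test: n = ((z_{α} + z_β) / d)².
z_{α} + z_β = 1.645 + 0.842 = 2.487.
n = (2.487 / 0.71)² = 3.503² = 12.27.
Round up.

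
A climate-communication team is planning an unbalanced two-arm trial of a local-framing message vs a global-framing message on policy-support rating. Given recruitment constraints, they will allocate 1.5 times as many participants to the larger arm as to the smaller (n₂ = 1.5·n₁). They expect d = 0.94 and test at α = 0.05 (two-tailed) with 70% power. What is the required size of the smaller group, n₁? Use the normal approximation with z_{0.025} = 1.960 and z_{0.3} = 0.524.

With allocation ratio k = n₂/n₁ = 1.5, Var(x̄₁−x̄₂) = σ²(1/n₁ + 1/(k·n₁)) = σ²·(k+1)/(k·n₁).
So n₁ = (1 + 1/k)·((z_{α/2} + z_β)/d)² = 1.667 × (2.484/0.94)².
n₁ = 1.667 × 6.98 = 11.6.
Round up: n₁ = 12, giving n₂ = 1.5 × 12 = 18.

n₁ = 12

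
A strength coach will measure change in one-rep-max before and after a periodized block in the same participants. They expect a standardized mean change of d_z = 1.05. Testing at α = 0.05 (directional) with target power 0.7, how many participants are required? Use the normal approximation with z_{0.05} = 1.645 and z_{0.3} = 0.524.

n = 5 pairs

For a paired (one-sample on differences) test: n = ((z_{α} + z_β) / d)².
z_{α} + z_β = 1.645 + 0.524 = 2.169.
n = (2.169 / 1.05)² = 2.066² = 4.27.
Round up.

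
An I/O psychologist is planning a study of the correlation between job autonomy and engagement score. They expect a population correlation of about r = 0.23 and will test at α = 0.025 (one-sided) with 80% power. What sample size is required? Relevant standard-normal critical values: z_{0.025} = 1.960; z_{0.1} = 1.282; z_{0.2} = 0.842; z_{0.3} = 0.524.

Fisher's z: C = ½·ln((1+r)/(1−r)) = ½·ln(1.5974) = 0.2342.
n = ((z_{α} + z_β)/C)² + 3.
(1.960 + 0.842) / 0.2342 = 2.802 / 0.2342 = 11.964.
n = 11.964² + 3 = 143.14 + 3 = 146.1.
Round up.

n = 147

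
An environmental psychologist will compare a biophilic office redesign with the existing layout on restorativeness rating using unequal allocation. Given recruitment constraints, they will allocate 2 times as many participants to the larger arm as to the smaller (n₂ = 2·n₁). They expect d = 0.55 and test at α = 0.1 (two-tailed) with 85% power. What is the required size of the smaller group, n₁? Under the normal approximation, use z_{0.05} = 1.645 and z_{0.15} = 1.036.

With allocation ratio k = n₂/n₁ = 2, Var(x̄₁−x̄₂) = σ²(1/n₁ + 1/(k·n₁)) = σ²·(k+1)/(k·n₁).
So n₁ = (1 + 1/k)·((z_{α/2} + z_β)/d)² = 1.500 × (2.681/0.55)².
n₁ = 1.500 × 23.76 = 35.6.
Round up: n₁ = 36, giving n₂ = 2 × 36 = 72.

n₁ = 36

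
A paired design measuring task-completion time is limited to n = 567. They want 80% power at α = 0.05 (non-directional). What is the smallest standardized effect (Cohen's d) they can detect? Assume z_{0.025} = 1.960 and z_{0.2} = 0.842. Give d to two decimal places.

For a single sample (or paired design) of n = 567: d_min = (z_{α/2} + z_β)/√n.
z-sum = 1.960 + 0.842 = 2.802.
d_min = 2.802 / √567 = 2.802 / 23.812 = 0.118.

d_min ≈ 0.12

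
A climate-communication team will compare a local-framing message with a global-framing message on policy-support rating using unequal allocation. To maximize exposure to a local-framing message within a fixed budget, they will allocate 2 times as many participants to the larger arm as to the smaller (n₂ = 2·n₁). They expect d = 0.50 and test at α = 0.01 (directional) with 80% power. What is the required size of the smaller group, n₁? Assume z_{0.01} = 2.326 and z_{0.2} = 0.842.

With allocation ratio k = n₂/n₁ = 2, Var(x̄₁−x̄₂) = σ²(1/n₁ + 1/(k·n₁)) = σ²·(k+1)/(k·n₁).
So n₁ = (1 + 1/k)·((z_{α} + z_β)/d)² = 1.500 × (3.168/0.50)².
n₁ = 1.500 × 40.14 = 60.2.
Round up: n₁ = 61, giving n₂ = 2 × 61 = 122.

n₁ = 61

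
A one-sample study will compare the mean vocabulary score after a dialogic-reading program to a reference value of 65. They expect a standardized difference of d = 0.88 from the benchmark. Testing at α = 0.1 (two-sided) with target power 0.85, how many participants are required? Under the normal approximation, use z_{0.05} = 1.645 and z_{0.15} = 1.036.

For a one-sample test: n = ((z_{α/2} + z_β) / d)².
z_{α/2} + z_β = 1.645 + 1.036 = 2.681.
n = (2.681 / 0.88)² = 3.047² = 9.28.
Round up.

n = 10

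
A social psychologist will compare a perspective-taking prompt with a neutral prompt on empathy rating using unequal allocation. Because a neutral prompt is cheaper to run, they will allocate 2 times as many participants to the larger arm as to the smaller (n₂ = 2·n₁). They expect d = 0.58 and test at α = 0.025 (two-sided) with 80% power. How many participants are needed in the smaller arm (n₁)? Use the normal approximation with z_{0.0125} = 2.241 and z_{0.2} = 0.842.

With allocation ratio k = n₂/n₁ = 2, Var(x̄₁−x̄₂) = σ²(1/n₁ + 1/(k·n₁)) = σ²·(k+1)/(k·n₁).
So n₁ = (1 + 1/k)·((z_{α/2} + z_β)/d)² = 1.500 × (3.083/0.58)².
n₁ = 1.500 × 28.25 = 42.4.
Round up: n₁ = 43, giving n₂ = 2 × 43 = 86.

n₁ = 43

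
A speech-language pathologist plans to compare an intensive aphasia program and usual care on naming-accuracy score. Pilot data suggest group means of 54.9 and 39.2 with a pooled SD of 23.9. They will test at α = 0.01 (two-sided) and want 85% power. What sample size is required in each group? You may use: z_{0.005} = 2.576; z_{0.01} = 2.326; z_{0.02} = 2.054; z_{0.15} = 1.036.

n = 61 per group

Cohen's d = |M₁ − M₂| / SD_pooled = |54.9 − 39.2| / 23.9 = 15.7 / 23.9 = 0.657.
For two independent groups with equal n: n = 2·((z_{α/2} + z_β) / d)².
z_{α/2} + z_β = 2.576 + 1.036 = 3.612.
n = 2 × (3.612 / 0.657)² = 2 × 5.498² = 2 × 30.22 = 60.4.
Round up to the next whole participant.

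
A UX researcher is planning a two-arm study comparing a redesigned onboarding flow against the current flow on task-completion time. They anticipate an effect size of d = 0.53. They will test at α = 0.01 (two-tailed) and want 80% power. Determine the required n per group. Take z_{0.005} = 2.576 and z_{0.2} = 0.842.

n = 84 per group

For two independent groups with equal n: n = 2·((z_{α/2} + z_β) / d)².
z_{α/2} + z_β = 2.576 + 0.842 = 3.418.
n = 2 × (3.418 / 0.53)² = 2 × 6.449² = 2 × 41.59 = 83.2.
Round up to the next whole participant.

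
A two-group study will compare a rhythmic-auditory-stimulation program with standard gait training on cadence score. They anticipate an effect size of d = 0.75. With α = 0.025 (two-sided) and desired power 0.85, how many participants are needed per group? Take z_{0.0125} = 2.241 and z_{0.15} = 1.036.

n = 39 per group

For two independent groups with equal n: n = 2·((z_{α/2} + z_β) / d)².
z_{α/2} + z_β = 2.241 + 1.036 = 3.277.
n = 2 × (3.277 / 0.75)² = 2 × 4.369² = 2 × 19.09 = 38.2.
Round up to the next whole participant.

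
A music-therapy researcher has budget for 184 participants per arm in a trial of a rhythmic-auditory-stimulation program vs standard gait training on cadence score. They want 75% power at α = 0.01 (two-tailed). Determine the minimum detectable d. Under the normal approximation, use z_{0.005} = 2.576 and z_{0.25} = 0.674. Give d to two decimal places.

For two independent groups of n = 184 each: d_min = (z_{α/2} + z_β)·√(2/n).
z-sum = 2.576 + 0.674 = 3.250.
d_min = 3.250 × √(2/184) = 3.250 × 0.1043 = 0.339.

d_min ≈ 0.34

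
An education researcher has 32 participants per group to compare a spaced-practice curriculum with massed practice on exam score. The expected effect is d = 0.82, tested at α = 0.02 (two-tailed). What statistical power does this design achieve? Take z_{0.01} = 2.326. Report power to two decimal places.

power ≈ 0.83

For two equal groups, power = Φ(d·√(n/2) − z_{α/2}).
d·√(n/2) = 0.82 × √(32/2) = 0.82 × 4.000 = 3.280.
z_β = 3.280 − 2.326 = 0.954.
Power = Φ(0.954) = 0.830.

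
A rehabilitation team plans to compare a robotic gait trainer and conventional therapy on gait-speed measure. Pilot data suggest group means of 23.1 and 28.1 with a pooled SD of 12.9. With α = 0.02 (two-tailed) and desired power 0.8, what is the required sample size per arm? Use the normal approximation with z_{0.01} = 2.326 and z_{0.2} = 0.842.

n = 134 per group

Cohen's d = |M₁ − M₂| / SD_pooled = |23.1 − 28.1| / 12.9 = 5.0 / 12.9 = 0.388.
For two independent groups with equal n: n = 2·((z_{α/2} + z_β) / d)².
z_{α/2} + z_β = 2.326 + 0.842 = 3.168.
n = 2 × (3.168 / 0.388)² = 2 × 8.165² = 2 × 66.67 = 133.3.
Round up to the next whole participant.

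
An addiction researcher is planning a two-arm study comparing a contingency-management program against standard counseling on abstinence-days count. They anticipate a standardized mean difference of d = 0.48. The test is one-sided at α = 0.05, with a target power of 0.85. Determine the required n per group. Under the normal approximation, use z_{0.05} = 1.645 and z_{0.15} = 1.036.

For two independent groups with equal n: n = 2·((z_{α} + z_β) / d)².
z_{α} + z_β = 1.645 + 1.036 = 2.681.
n = 2 × (2.681 / 0.48)² = 2 × 5.585² = 2 × 31.20 = 62.4.
Round up to the next whole participant.

n = 63 per group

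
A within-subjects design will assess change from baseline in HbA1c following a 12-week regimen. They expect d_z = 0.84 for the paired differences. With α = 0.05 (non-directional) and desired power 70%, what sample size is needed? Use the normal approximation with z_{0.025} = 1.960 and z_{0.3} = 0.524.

n = 9 pairs

For a paired (one-sample on differences) test: n = ((z_{α/2} + z_β) / d)².
z_{α/2} + z_β = 1.960 + 0.524 = 2.484.
n = (2.484 / 0.84)² = 2.957² = 8.74.
Round up.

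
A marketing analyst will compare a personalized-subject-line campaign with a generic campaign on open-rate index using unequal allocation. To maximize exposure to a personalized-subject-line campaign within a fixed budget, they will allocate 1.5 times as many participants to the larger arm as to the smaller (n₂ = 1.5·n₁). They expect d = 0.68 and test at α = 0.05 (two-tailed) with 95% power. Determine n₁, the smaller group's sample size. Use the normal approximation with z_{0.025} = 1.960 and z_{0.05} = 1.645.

With allocation ratio k = n₂/n₁ = 1.5, Var(x̄₁−x̄₂) = σ²(1/n₁ + 1/(k·n₁)) = σ²·(k+1)/(k·n₁).
So n₁ = (1 + 1/k)·((z_{α/2} + z_β)/d)² = 1.667 × (3.605/0.68)².
n₁ = 1.667 × 28.11 = 46.8.
Round up: n₁ = 47, giving n₂ = ⌈1.5 × 47⌉ = ⌈70.5⌉ = 71.

n₁ = 47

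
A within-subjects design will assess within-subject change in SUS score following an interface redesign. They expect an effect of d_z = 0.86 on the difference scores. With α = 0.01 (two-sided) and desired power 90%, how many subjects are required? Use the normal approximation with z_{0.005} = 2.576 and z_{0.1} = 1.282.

n = 21 pairs

For a paired (one-sample on differences) test: n = ((z_{α/2} + z_β) / d)².
z_{α/2} + z_β = 2.576 + 1.282 = 3.858.
n = (3.858 / 0.86)² = 4.486² = 20.12.
Round up.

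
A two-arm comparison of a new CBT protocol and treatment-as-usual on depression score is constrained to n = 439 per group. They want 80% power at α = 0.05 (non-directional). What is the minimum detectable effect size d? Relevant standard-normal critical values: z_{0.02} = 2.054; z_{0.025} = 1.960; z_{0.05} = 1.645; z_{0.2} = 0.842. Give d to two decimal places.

For two independent groups of n = 439 each: d_min = (z_{α/2} + z_β)·√(2/n).
z-sum = 1.960 + 0.842 = 2.802.
d_min = 2.802 × √(2/439) = 2.802 × 0.0675 = 0.189.

d_min ≈ 0.19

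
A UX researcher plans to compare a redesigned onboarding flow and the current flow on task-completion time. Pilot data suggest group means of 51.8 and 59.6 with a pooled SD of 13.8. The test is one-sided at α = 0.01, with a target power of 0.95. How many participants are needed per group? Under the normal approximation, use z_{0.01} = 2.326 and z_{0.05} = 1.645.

Cohen's d = |M₁ − M₂| / SD_pooled = |51.8 − 59.6| / 13.8 = 7.8 / 13.8 = 0.565.
For two independent groups with equal n: n = 2·((z_{α} + z_β) / d)².
z_{α} + z_β = 2.326 + 1.645 = 3.971.
n = 2 × (3.971 / 0.565)² = 2 × 7.028² = 2 × 49.40 = 98.8.
Round up to the next whole participant.

n = 99 per group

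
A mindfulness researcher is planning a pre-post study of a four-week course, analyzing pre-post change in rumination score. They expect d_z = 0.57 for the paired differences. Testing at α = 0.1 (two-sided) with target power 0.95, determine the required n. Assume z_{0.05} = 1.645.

For a paired (one-sample on differences) test: n = ((z_{α/2} + z_β) / d)².
z_{α/2} + z_β = 1.645 + 1.645 = 3.290.
n = (3.290 / 0.57)² = 5.772² = 33.32.
Round up.

n = 34 pairs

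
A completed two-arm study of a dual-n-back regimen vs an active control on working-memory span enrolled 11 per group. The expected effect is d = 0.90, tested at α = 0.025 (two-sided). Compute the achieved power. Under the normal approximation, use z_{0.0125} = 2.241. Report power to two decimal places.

For two equal groups, power = Φ(d·√(n/2) − z_{α/2}).
d·√(n/2) = 0.90 × √(11/2) = 0.90 × 2.345 = 2.111.
z_β = 2.111 − 2.241 = -0.130.
Power = Φ(-0.130) = 0.448.

power ≈ 0.45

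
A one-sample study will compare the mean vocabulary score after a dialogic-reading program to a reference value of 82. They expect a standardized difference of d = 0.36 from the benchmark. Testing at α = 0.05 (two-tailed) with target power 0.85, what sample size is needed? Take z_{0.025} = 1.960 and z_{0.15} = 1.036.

n = 70

For a one-sample test: n = ((z_{α/2} + z_β) / d)².
z_{α/2} + z_β = 1.960 + 1.036 = 2.996.
n = (2.996 / 0.36)² = 8.322² = 69.26.
Round up.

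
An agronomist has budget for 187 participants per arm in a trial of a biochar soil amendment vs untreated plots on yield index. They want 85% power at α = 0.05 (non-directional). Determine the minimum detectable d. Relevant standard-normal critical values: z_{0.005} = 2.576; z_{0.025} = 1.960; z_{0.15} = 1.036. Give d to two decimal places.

d_min ≈ 0.31

For two independent groups of n = 187 each: d_min = (z_{α/2} + z_β)·√(2/n).
z-sum = 1.960 + 1.036 = 2.996.
d_min = 2.996 × √(2/187) = 2.996 × 0.1034 = 0.310.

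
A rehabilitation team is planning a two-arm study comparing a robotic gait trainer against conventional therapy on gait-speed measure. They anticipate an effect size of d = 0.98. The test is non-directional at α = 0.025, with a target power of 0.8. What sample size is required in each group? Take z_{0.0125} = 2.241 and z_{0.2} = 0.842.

For two independent groups with equal n: n = 2·((z_{α/2} + z_β) / d)².
z_{α/2} + z_β = 2.241 + 0.842 = 3.083.
n = 2 × (3.083 / 0.98)² = 2 × 3.146² = 2 × 9.90 = 19.8.
Round up to the next whole participant.

n = 20 per group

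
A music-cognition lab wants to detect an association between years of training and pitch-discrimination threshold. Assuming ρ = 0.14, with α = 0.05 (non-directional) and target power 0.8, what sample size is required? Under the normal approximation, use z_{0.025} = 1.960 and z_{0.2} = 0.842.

n = 399

Fisher's z: C = ½·ln((1+r)/(1−r)) = ½·ln(1.3256) = 0.1409.
n = ((z_{α/2} + z_β)/C)² + 3.
(1.960 + 0.842) / 0.1409 = 2.802 / 0.1409 = 19.886.
n = 19.886² + 3 = 395.47 + 3 = 398.5.
Round up.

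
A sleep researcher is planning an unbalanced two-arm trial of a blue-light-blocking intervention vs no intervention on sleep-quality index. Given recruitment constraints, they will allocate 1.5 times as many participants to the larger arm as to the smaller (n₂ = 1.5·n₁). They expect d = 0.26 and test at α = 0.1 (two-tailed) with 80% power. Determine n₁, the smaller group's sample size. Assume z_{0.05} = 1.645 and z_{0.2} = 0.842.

With allocation ratio k = n₂/n₁ = 1.5, Var(x̄₁−x̄₂) = σ²(1/n₁ + 1/(k·n₁)) = σ²·(k+1)/(k·n₁).
So n₁ = (1 + 1/k)·((z_{α/2} + z_β)/d)² = 1.667 × (2.487/0.26)².
n₁ = 1.667 × 91.50 = 152.5.
Round up: n₁ = 153, giving n₂ = ⌈1.5 × 153⌉ = ⌈229.5⌉ = 230.

n₁ = 153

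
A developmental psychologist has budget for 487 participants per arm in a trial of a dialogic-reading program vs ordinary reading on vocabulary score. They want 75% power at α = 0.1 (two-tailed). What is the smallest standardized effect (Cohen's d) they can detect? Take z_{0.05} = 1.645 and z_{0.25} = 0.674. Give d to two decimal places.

For two independent groups of n = 487 each: d_min = (z_{α/2} + z_β)·√(2/n).
z-sum = 1.645 + 0.674 = 2.319.
d_min = 2.319 × √(2/487) = 2.319 × 0.0641 = 0.149.

d_min ≈ 0.15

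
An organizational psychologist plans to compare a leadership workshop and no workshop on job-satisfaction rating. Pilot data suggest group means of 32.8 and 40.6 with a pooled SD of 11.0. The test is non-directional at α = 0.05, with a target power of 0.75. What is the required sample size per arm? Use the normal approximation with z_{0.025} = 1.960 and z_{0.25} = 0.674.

n = 28 per group

Cohen's d = |M₁ − M₂| / SD_pooled = |32.8 − 40.6| / 11.0 = 7.8 / 11.0 = 0.709.
For two independent groups with equal n: n = 2·((z_{α/2} + z_β) / d)².
z_{α/2} + z_β = 1.960 + 0.674 = 2.634.
n = 2 × (2.634 / 0.709)² = 2 × 3.715² = 2 × 13.80 = 27.6.
Round up to the next whole participant.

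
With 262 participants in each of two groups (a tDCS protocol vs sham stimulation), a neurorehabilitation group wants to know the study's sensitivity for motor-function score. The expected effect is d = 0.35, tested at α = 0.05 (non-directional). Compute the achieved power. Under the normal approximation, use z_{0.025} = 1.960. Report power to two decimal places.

power ≈ 0.98

For two equal groups, power = Φ(d·√(n/2) − z_{α/2}).
d·√(n/2) = 0.35 × √(262/2) = 0.35 × 11.446 = 4.006.
z_β = 4.006 − 1.960 = 2.046.
Power = Φ(2.046) = 0.980.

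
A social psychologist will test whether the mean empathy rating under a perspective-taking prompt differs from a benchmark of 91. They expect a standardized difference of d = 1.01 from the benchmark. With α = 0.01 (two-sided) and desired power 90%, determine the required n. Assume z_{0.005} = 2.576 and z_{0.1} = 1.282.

n = 15

For a one-sample test: n = ((z_{α/2} + z_β) / d)².
z_{α/2} + z_β = 2.576 + 1.282 = 3.858.
n = (3.858 / 1.01)² = 3.820² = 14.59.
Round up.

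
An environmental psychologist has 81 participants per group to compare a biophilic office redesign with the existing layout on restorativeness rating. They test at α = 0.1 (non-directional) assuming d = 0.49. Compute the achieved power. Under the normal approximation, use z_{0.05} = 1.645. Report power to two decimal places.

power ≈ 0.93

For two equal groups, power = Φ(d·√(n/2) − z_{α/2}).
d·√(n/2) = 0.49 × √(81/2) = 0.49 × 6.364 = 3.118.
z_β = 3.118 − 1.645 = 1.473.
Power = Φ(1.473) = 0.930.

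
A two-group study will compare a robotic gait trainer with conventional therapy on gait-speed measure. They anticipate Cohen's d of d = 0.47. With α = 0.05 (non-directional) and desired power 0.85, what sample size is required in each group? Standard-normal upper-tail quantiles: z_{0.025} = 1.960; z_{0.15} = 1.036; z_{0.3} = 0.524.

For two independent groups with equal n: n = 2·((z_{α/2} + z_β) / d)².
z_{α/2} + z_β = 1.960 + 1.036 = 2.996.
n = 2 × (2.996 / 0.47)² = 2 × 6.374² = 2 × 40.63 = 81.3.
Round up to the next whole participant.

n = 82 per group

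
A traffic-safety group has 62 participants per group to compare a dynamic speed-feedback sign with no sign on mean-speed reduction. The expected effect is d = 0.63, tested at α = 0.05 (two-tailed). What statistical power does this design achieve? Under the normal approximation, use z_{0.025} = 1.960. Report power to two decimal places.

For two equal groups, power = Φ(d·√(n/2) − z_{α/2}).
d·√(n/2) = 0.63 × √(62/2) = 0.63 × 5.568 = 3.508.
z_β = 3.508 − 1.960 = 1.548.
Power = Φ(1.548) = 0.939.

power ≈ 0.94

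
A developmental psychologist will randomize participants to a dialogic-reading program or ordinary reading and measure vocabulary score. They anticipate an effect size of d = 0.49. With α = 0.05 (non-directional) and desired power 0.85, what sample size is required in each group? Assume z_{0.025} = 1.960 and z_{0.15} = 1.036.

For two independent groups with equal n: n = 2·((z_{α/2} + z_β) / d)².
z_{α/2} + z_β = 1.960 + 1.036 = 2.996.
n = 2 × (2.996 / 0.49)² = 2 × 6.114² = 2 × 37.38 = 74.8.
Round up to the next whole participant.

n = 75 per group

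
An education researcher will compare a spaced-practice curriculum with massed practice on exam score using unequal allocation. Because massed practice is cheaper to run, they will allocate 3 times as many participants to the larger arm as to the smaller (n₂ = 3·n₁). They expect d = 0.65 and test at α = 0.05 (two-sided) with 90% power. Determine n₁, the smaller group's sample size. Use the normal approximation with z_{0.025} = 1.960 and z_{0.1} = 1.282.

With allocation ratio k = n₂/n₁ = 3, Var(x̄₁−x̄₂) = σ²(1/n₁ + 1/(k·n₁)) = σ²·(k+1)/(k·n₁).
So n₁ = (1 + 1/k)·((z_{α/2} + z_β)/d)² = 1.333 × (3.242/0.65)².
n₁ = 1.333 × 24.88 = 33.2.
Round up: n₁ = 34, giving n₂ = 3 × 34 = 102.

n₁ = 34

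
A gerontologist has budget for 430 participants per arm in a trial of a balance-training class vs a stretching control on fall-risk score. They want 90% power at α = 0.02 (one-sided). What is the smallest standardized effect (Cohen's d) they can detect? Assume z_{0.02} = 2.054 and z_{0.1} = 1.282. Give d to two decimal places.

d_min ≈ 0.23

For two independent groups of n = 430 each: d_min = (z_{α} + z_β)·√(2/n).
z-sum = 2.054 + 1.282 = 3.336.
d_min = 3.336 × √(2/430) = 3.336 × 0.0682 = 0.228.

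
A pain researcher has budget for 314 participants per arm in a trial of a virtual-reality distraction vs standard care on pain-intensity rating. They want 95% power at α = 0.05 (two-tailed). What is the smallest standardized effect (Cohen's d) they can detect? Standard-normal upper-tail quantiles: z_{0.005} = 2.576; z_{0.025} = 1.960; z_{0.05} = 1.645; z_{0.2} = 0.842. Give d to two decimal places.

d_min ≈ 0.29

For two independent groups of n = 314 each: d_min = (z_{α/2} + z_β)·√(2/n).
z-sum = 1.960 + 1.645 = 3.605.
d_min = 3.605 × √(2/314) = 3.605 × 0.0798 = 0.288.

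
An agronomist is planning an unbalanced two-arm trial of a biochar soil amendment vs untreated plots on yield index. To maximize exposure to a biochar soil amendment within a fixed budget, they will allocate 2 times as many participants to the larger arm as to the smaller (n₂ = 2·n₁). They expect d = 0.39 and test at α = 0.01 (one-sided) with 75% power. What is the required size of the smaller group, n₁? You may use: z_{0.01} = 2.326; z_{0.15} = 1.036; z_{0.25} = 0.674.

n₁ = 89

With allocation ratio k = n₂/n₁ = 2, Var(x̄₁−x̄₂) = σ²(1/n₁ + 1/(k·n₁)) = σ²·(k+1)/(k·n₁).
So n₁ = (1 + 1/k)·((z_{α} + z_β)/d)² = 1.500 × (3.000/0.39)².
n₁ = 1.500 × 59.17 = 88.8.
Round up: n₁ = 89, giving n₂ = 2 × 89 = 178.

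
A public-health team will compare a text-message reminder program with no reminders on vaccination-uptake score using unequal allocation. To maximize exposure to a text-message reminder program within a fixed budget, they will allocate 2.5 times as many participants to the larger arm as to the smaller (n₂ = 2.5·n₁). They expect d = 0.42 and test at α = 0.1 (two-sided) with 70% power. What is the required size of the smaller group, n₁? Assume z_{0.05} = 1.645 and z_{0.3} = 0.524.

n₁ = 38

With allocation ratio k = n₂/n₁ = 2.5, Var(x̄₁−x̄₂) = σ²(1/n₁ + 1/(k·n₁)) = σ²·(k+1)/(k·n₁).
So n₁ = (1 + 1/k)·((z_{α/2} + z_β)/d)² = 1.400 × (2.169/0.42)².
n₁ = 1.400 × 26.67 = 37.3.
Round up: n₁ = 38, giving n₂ = 2.5 × 38 = 95.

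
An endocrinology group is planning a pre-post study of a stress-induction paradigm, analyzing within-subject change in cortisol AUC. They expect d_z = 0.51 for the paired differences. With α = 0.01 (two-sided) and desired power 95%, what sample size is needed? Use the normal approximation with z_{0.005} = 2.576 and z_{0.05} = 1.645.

For a paired (one-sample on differences) test: n = ((z_{α/2} + z_β) / d)².
z_{α/2} + z_β = 2.576 + 1.645 = 4.221.
n = (4.221 / 0.51)² = 8.276² = 68.50.
Round up.

n = 69 pairs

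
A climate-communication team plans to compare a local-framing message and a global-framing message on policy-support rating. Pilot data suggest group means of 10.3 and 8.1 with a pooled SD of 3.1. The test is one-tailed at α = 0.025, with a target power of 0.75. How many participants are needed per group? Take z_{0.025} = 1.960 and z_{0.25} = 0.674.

Cohen's d = |M₁ − M₂| / SD_pooled = |10.3 − 8.1| / 3.1 = 2.2 / 3.1 = 0.710.
For two independent groups with equal n: n = 2·((z_{α} + z_β) / d)².
z_{α} + z_β = 1.960 + 0.674 = 2.634.
n = 2 × (2.634 / 0.710)² = 2 × 3.710² = 2 × 13.76 = 27.5.
Round up to the next whole participant.

n = 28 per group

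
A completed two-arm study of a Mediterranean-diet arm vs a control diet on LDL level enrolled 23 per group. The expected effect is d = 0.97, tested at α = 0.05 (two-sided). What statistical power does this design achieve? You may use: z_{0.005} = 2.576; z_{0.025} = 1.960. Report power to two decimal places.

For two equal groups, power = Φ(d·√(n/2) − z_{α/2}).
d·√(n/2) = 0.97 × √(23/2) = 0.97 × 3.391 = 3.289.
z_β = 3.289 − 1.960 = 1.329.
Power = Φ(1.329) = 0.908.

power ≈ 0.91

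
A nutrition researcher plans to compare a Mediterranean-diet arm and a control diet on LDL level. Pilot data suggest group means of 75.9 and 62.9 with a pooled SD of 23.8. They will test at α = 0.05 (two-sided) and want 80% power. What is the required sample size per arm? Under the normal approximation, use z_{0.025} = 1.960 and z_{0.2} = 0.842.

Cohen's d = |M₁ − M₂| / SD_pooled = |75.9 − 62.9| / 23.8 = 13.0 / 23.8 = 0.546.
For two independent groups with equal n: n = 2·((z_{α/2} + z_β) / d)².
z_{α/2} + z_β = 1.960 + 0.842 = 2.802.
n = 2 × (2.802 / 0.546)² = 2 × 5.132² = 2 × 26.34 = 52.7.
Round up to the next whole participant.

n = 53 per group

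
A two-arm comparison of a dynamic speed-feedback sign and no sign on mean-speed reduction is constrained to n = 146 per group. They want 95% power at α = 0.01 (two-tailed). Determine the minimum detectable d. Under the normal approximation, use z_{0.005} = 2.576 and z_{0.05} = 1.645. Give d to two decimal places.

d_min ≈ 0.49

For two independent groups of n = 146 each: d_min = (z_{α/2} + z_β)·√(2/n).
z-sum = 2.576 + 1.645 = 4.221.
d_min = 4.221 × √(2/146) = 4.221 × 0.1170 = 0.494.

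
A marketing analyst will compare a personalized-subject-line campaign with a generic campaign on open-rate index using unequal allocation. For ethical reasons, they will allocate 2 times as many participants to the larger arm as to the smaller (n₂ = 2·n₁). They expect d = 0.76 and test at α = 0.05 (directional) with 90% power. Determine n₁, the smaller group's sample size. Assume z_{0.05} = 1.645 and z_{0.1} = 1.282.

With allocation ratio k = n₂/n₁ = 2, Var(x̄₁−x̄₂) = σ²(1/n₁ + 1/(k·n₁)) = σ²·(k+1)/(k·n₁).
So n₁ = (1 + 1/k)·((z_{α} + z_β)/d)² = 1.500 × (2.927/0.76)².
n₁ = 1.500 × 14.83 = 22.2.
Round up: n₁ = 23, giving n₂ = 2 × 23 = 46.

n₁ = 23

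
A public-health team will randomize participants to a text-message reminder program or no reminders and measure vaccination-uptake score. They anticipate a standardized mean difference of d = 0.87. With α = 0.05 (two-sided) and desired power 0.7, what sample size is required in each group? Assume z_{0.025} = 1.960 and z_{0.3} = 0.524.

For two independent groups with equal n: n = 2·((z_{α/2} + z_β) / d)².
z_{α/2} + z_β = 1.960 + 0.524 = 2.484.
n = 2 × (2.484 / 0.87)² = 2 × 2.855² = 2 × 8.15 = 16.3.
Round up to the next whole participant.

n = 17 per group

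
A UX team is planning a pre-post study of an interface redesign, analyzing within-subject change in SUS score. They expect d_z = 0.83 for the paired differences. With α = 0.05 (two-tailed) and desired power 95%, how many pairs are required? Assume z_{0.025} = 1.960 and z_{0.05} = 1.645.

For a paired (one-sample on differences) test: n = ((z_{α/2} + z_β) / d)².
z_{α/2} + z_β = 1.960 + 1.645 = 3.605.
n = (3.605 / 0.83)² = 4.343² = 18.86.
Round up.

n = 19 pairs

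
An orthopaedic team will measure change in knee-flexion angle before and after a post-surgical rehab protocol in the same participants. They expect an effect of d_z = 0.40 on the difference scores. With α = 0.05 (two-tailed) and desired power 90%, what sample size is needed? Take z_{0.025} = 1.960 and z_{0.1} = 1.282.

n = 66 pairs

For a paired (one-sample on differences) test: n = ((z_{α/2} + z_β) / d)².
z_{α/2} + z_β = 1.960 + 1.282 = 3.242.
n = (3.242 / 0.40)² = 8.105² = 65.69.
Round up.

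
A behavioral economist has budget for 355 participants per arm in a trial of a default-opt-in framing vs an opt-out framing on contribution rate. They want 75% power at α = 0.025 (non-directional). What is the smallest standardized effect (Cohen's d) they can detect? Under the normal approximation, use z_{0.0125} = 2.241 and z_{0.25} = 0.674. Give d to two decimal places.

d_min ≈ 0.22

For two independent groups of n = 355 each: d_min = (z_{α/2} + z_β)·√(2/n).
z-sum = 2.241 + 0.674 = 2.915.
d_min = 2.915 × √(2/355) = 2.915 × 0.0751 = 0.219.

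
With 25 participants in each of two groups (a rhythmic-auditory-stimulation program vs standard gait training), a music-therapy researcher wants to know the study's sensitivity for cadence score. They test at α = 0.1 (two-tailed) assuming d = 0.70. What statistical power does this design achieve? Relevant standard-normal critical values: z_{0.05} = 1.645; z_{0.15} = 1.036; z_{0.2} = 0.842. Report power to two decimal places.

For two equal groups, power = Φ(d·√(n/2) − z_{α/2}).
d·√(n/2) = 0.70 × √(25/2) = 0.70 × 3.536 = 2.475.
z_β = 2.475 − 1.645 = 0.830.
Power = Φ(0.830) = 0.797.

power ≈ 0.80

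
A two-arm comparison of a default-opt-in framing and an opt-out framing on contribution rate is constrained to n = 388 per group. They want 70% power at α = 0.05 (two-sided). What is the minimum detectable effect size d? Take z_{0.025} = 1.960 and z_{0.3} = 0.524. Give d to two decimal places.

d_min ≈ 0.18

For two independent groups of n = 388 each: d_min = (z_{α/2} + z_β)·√(2/n).
z-sum = 1.960 + 0.524 = 2.484.
d_min = 2.484 × √(2/388) = 2.484 × 0.0718 = 0.178.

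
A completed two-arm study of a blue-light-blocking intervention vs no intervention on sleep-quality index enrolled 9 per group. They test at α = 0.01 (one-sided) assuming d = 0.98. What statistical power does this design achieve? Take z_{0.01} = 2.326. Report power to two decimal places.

power ≈ 0.40

For two equal groups, power = Φ(d·√(n/2) − z_{α}).
d·√(n/2) = 0.98 × √(9/2) = 0.98 × 2.121 = 2.079.
z_β = 2.079 − 2.326 = -0.247.
Power = Φ(-0.247) = 0.402.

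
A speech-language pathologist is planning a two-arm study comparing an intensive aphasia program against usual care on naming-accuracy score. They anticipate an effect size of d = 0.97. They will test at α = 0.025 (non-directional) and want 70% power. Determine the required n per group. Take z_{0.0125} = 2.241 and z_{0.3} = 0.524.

n = 17 per group

For two independent groups with equal n: n = 2·((z_{α/2} + z_β) / d)².
z_{α/2} + z_β = 2.241 + 0.524 = 2.765.
n = 2 × (2.765 / 0.97)² = 2 × 2.851² = 2 × 8.13 = 16.3.
Round up to the next whole participant.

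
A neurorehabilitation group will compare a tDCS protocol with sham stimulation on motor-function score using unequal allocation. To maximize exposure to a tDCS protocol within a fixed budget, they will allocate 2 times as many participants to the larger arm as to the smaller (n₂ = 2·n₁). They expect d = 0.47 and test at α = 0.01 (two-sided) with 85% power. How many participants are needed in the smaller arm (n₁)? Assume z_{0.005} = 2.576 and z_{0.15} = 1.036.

n₁ = 89

With allocation ratio k = n₂/n₁ = 2, Var(x̄₁−x̄₂) = σ²(1/n₁ + 1/(k·n₁)) = σ²·(k+1)/(k·n₁).
So n₁ = (1 + 1/k)·((z_{α/2} + z_β)/d)² = 1.500 × (3.612/0.47)².
n₁ = 1.500 × 59.06 = 88.6.
Round up: n₁ = 89, giving n₂ = 2 × 89 = 178.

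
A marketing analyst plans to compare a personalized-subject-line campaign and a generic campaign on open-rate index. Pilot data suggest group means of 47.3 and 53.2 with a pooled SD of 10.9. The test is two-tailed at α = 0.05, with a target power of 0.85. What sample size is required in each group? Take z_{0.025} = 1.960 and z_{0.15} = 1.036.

n = 62 per group

Cohen's d = |M₁ − M₂| / SD_pooled = |47.3 − 53.2| / 10.9 = 5.9 / 10.9 = 0.541.
For two independent groups with equal n: n = 2·((z_{α/2} + z_β) / d)².
z_{α/2} + z_β = 1.960 + 1.036 = 2.996.
n = 2 × (2.996 / 0.541)² = 2 × 5.538² = 2 × 30.67 = 61.3.
Round up to the next whole participant.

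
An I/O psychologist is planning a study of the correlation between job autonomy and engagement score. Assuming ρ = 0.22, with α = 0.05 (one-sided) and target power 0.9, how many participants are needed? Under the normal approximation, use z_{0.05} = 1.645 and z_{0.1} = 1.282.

Fisher's z: C = ½·ln((1+r)/(1−r)) = ½·ln(1.5641) = 0.2237.
n = ((z_{α} + z_β)/C)² + 3.
(1.645 + 1.282) / 0.2237 = 2.927 / 0.2237 = 13.084.
n = 13.084² + 3 = 171.20 + 3 = 174.2.
Round up.

n = 175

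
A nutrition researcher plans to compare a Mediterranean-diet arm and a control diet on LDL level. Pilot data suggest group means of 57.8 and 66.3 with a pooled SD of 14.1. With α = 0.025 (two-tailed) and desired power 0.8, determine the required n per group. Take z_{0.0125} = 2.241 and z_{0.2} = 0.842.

Cohen's d = |M₁ − M₂| / SD_pooled = |57.8 − 66.3| / 14.1 = 8.5 / 14.1 = 0.603.
For two independent groups with equal n: n = 2·((z_{α/2} + z_β) / d)².
z_{α/2} + z_β = 2.241 + 0.842 = 3.083.
n = 2 × (3.083 / 0.603)² = 2 × 5.113² = 2 × 26.14 = 52.3.
Round up to the next whole participant.

n = 53 per group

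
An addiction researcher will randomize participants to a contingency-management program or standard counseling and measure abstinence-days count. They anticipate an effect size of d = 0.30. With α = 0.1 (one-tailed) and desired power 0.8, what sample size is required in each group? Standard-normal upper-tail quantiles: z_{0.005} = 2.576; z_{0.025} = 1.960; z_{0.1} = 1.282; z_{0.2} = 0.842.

For two independent groups with equal n: n = 2·((z_{α} + z_β) / d)².
z_{α} + z_β = 1.282 + 0.842 = 2.124.
n = 2 × (2.124 / 0.30)² = 2 × 7.080² = 2 × 50.13 = 100.3.
Round up to the next whole participant.

n = 101 per group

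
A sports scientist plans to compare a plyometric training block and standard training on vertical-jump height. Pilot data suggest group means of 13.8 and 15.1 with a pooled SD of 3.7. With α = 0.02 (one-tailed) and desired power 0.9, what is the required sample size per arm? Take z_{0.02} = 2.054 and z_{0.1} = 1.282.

Cohen's d = |M₁ − M₂| / SD_pooled = |13.8 − 15.1| / 3.7 = 1.3 / 3.7 = 0.351.
For two independent groups with equal n: n = 2·((z_{α} + z_β) / d)².
z_{α} + z_β = 2.054 + 1.282 = 3.336.
n = 2 × (3.336 / 0.351)² = 2 × 9.504² = 2 × 90.33 = 180.7.
Round up to the next whole participant.

n = 181 per group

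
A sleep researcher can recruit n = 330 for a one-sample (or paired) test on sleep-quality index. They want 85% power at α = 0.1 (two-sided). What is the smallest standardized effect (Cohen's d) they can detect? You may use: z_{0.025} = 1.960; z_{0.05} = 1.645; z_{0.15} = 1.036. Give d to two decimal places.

d_min ≈ 0.15

For a single sample (or paired design) of n = 330: d_min = (z_{α/2} + z_β)/√n.
z-sum = 1.645 + 1.036 = 2.681.
d_min = 2.681 / √330 = 2.681 / 18.166 = 0.148.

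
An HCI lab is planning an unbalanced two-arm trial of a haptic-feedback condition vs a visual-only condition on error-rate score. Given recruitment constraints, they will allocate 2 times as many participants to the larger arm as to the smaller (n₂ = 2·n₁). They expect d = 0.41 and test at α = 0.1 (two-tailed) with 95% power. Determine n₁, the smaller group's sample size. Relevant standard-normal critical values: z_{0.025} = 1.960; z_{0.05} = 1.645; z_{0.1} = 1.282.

n₁ = 97

With allocation ratio k = n₂/n₁ = 2, Var(x̄₁−x̄₂) = σ²(1/n₁ + 1/(k·n₁)) = σ²·(k+1)/(k·n₁).
So n₁ = (1 + 1/k)·((z_{α/2} + z_β)/d)² = 1.500 × (3.290/0.41)².
n₁ = 1.500 × 64.39 = 96.6.
Round up: n₁ = 97, giving n₂ = 2 × 97 = 194.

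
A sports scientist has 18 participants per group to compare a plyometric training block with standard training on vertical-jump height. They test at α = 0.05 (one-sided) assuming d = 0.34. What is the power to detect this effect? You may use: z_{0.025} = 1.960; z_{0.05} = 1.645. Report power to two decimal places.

For two equal groups, power = Φ(d·√(n/2) − z_{α}).
d·√(n/2) = 0.34 × √(18/2) = 0.34 × 3.000 = 1.020.
z_β = 1.020 − 1.645 = -0.625.
Power = Φ(-0.625) = 0.266.

power ≈ 0.27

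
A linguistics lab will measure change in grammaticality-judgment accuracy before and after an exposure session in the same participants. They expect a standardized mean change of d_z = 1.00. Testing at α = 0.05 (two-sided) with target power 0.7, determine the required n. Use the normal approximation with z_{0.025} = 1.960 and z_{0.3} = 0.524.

For a paired (one-sample on differences) test: n = ((z_{α/2} + z_β) / d)².
z_{α/2} + z_β = 1.960 + 0.524 = 2.484.
n = (2.484 / 1.00)² = 2.484² = 6.17.
Round up.

n = 7 pairs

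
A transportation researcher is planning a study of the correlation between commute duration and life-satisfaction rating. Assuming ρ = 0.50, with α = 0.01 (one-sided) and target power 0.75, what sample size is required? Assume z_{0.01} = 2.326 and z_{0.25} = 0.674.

Fisher's z: C = ½·ln((1+r)/(1−r)) = ½·ln(3.0000) = 0.5493.
n = ((z_{α} + z_β)/C)² + 3.
(2.326 + 0.674) / 0.5493 = 3.000 / 0.5493 = 5.461.
n = 5.461² + 3 = 29.83 + 3 = 32.8.
Round up.

n = 33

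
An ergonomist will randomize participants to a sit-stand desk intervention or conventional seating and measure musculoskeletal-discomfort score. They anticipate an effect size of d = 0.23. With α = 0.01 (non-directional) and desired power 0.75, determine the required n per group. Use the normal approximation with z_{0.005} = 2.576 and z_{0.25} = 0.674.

n = 400 per group

For two independent groups with equal n: n = 2·((z_{α/2} + z_β) / d)².
z_{α/2} + z_β = 2.576 + 0.674 = 3.250.
n = 2 × (3.250 / 0.23)² = 2 × 14.130² = 2 × 199.67 = 399.3.
Round up to the next whole participant.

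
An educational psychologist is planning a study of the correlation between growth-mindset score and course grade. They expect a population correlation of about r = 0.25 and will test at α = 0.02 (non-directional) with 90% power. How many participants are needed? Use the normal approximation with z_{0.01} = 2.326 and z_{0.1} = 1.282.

Fisher's z: C = ½·ln((1+r)/(1−r)) = ½·ln(1.6667) = 0.2554.
n = ((z_{α/2} + z_β)/C)² + 3.
(2.326 + 1.282) / 0.2554 = 3.608 / 0.2554 = 14.127.
n = 14.127² + 3 = 199.57 + 3 = 202.6.
Round up.

n = 203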